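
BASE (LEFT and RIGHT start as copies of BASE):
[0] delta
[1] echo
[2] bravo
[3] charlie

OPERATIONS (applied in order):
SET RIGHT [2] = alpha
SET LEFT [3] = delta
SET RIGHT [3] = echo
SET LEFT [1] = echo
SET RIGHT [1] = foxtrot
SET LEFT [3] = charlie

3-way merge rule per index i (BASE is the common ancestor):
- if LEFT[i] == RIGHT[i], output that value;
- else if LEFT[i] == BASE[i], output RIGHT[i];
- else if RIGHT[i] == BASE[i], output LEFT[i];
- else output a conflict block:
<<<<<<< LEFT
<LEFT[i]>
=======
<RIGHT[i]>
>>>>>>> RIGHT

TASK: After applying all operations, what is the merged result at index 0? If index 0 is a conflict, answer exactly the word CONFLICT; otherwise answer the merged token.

Final LEFT:  [delta, echo, bravo, charlie]
Final RIGHT: [delta, foxtrot, alpha, echo]
i=0: L=delta R=delta -> agree -> delta
i=1: L=echo=BASE, R=foxtrot -> take RIGHT -> foxtrot
i=2: L=bravo=BASE, R=alpha -> take RIGHT -> alpha
i=3: L=charlie=BASE, R=echo -> take RIGHT -> echo
Index 0 -> delta

Answer: delta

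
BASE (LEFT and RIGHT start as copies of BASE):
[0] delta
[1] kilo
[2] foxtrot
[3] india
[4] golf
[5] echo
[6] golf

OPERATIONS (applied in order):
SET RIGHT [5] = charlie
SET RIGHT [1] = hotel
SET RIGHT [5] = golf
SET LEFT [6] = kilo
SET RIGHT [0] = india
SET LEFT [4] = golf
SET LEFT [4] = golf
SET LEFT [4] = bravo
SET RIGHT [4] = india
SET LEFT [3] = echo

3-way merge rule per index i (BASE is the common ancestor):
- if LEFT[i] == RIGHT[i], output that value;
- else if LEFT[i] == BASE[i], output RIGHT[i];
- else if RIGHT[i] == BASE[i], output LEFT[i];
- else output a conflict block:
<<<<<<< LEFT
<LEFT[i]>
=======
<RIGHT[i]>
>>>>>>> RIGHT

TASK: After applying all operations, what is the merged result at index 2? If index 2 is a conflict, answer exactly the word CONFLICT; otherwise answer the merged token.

Final LEFT:  [delta, kilo, foxtrot, echo, bravo, echo, kilo]
Final RIGHT: [india, hotel, foxtrot, india, india, golf, golf]
i=0: L=delta=BASE, R=india -> take RIGHT -> india
i=1: L=kilo=BASE, R=hotel -> take RIGHT -> hotel
i=2: L=foxtrot R=foxtrot -> agree -> foxtrot
i=3: L=echo, R=india=BASE -> take LEFT -> echo
i=4: BASE=golf L=bravo R=india all differ -> CONFLICT
i=5: L=echo=BASE, R=golf -> take RIGHT -> golf
i=6: L=kilo, R=golf=BASE -> take LEFT -> kilo
Index 2 -> foxtrot

Answer: foxtrot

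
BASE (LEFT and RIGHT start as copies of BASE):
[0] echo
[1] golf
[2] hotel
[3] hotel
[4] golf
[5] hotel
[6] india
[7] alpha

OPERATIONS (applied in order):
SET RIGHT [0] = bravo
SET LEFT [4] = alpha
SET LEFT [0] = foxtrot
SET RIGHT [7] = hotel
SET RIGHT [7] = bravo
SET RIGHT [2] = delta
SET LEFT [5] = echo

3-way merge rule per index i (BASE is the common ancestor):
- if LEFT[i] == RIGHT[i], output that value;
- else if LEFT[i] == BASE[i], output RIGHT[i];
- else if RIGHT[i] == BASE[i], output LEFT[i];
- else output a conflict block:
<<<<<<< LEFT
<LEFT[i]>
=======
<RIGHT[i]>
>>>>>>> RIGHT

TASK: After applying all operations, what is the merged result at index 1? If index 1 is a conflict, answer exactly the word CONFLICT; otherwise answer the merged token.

Answer: golf

Derivation:
Final LEFT:  [foxtrot, golf, hotel, hotel, alpha, echo, india, alpha]
Final RIGHT: [bravo, golf, delta, hotel, golf, hotel, india, bravo]
i=0: BASE=echo L=foxtrot R=bravo all differ -> CONFLICT
i=1: L=golf R=golf -> agree -> golf
i=2: L=hotel=BASE, R=delta -> take RIGHT -> delta
i=3: L=hotel R=hotel -> agree -> hotel
i=4: L=alpha, R=golf=BASE -> take LEFT -> alpha
i=5: L=echo, R=hotel=BASE -> take LEFT -> echo
i=6: L=india R=india -> agree -> india
i=7: L=alpha=BASE, R=bravo -> take RIGHT -> bravo
Index 1 -> golf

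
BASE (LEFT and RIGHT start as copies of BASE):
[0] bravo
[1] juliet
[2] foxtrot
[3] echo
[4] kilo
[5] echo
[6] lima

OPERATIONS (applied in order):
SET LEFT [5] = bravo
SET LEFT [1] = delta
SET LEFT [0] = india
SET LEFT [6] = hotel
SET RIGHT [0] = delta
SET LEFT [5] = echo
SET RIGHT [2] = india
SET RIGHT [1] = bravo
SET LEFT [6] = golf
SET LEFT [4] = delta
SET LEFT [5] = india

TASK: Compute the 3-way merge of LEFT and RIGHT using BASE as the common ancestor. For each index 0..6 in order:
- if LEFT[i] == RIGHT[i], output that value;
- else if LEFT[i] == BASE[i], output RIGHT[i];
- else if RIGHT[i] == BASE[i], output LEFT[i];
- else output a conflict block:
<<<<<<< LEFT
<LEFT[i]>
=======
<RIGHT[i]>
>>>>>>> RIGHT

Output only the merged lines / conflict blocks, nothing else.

Answer: <<<<<<< LEFT
india
=======
delta
>>>>>>> RIGHT
<<<<<<< LEFT
delta
=======
bravo
>>>>>>> RIGHT
india
echo
delta
india
golf

Derivation:
Final LEFT:  [india, delta, foxtrot, echo, delta, india, golf]
Final RIGHT: [delta, bravo, india, echo, kilo, echo, lima]
i=0: BASE=bravo L=india R=delta all differ -> CONFLICT
i=1: BASE=juliet L=delta R=bravo all differ -> CONFLICT
i=2: L=foxtrot=BASE, R=india -> take RIGHT -> india
i=3: L=echo R=echo -> agree -> echo
i=4: L=delta, R=kilo=BASE -> take LEFT -> delta
i=5: L=india, R=echo=BASE -> take LEFT -> india
i=6: L=golf, R=lima=BASE -> take LEFT -> golf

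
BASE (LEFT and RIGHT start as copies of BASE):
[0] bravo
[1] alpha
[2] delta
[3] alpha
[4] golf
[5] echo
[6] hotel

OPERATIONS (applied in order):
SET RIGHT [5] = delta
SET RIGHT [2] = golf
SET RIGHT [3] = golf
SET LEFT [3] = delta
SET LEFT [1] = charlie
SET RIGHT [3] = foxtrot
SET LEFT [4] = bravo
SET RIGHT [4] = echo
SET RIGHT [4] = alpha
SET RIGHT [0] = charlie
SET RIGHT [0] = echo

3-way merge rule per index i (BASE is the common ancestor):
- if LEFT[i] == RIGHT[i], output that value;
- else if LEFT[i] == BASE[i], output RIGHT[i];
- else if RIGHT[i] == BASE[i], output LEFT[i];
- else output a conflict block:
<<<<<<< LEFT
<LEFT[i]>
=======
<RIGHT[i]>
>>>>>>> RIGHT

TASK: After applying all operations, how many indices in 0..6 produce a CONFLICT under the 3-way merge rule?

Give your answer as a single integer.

Final LEFT:  [bravo, charlie, delta, delta, bravo, echo, hotel]
Final RIGHT: [echo, alpha, golf, foxtrot, alpha, delta, hotel]
i=0: L=bravo=BASE, R=echo -> take RIGHT -> echo
i=1: L=charlie, R=alpha=BASE -> take LEFT -> charlie
i=2: L=delta=BASE, R=golf -> take RIGHT -> golf
i=3: BASE=alpha L=delta R=foxtrot all differ -> CONFLICT
i=4: BASE=golf L=bravo R=alpha all differ -> CONFLICT
i=5: L=echo=BASE, R=delta -> take RIGHT -> delta
i=6: L=hotel R=hotel -> agree -> hotel
Conflict count: 2

Answer: 2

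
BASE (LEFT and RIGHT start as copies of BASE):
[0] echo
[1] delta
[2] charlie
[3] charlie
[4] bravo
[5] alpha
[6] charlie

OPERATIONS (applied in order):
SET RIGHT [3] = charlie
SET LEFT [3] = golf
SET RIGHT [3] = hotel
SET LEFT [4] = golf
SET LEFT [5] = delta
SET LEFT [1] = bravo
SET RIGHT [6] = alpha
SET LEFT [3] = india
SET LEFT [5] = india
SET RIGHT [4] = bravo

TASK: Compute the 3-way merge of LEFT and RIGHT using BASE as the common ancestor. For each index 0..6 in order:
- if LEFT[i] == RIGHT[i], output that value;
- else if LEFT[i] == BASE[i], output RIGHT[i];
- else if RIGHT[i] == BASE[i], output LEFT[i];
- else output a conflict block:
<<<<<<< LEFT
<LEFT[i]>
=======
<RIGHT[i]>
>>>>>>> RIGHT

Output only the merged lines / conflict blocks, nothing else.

Answer: echo
bravo
charlie
<<<<<<< LEFT
india
=======
hotel
>>>>>>> RIGHT
golf
india
alpha

Derivation:
Final LEFT:  [echo, bravo, charlie, india, golf, india, charlie]
Final RIGHT: [echo, delta, charlie, hotel, bravo, alpha, alpha]
i=0: L=echo R=echo -> agree -> echo
i=1: L=bravo, R=delta=BASE -> take LEFT -> bravo
i=2: L=charlie R=charlie -> agree -> charlie
i=3: BASE=charlie L=india R=hotel all differ -> CONFLICT
i=4: L=golf, R=bravo=BASE -> take LEFT -> golf
i=5: L=india, R=alpha=BASE -> take LEFT -> india
i=6: L=charlie=BASE, R=alpha -> take RIGHT -> alpha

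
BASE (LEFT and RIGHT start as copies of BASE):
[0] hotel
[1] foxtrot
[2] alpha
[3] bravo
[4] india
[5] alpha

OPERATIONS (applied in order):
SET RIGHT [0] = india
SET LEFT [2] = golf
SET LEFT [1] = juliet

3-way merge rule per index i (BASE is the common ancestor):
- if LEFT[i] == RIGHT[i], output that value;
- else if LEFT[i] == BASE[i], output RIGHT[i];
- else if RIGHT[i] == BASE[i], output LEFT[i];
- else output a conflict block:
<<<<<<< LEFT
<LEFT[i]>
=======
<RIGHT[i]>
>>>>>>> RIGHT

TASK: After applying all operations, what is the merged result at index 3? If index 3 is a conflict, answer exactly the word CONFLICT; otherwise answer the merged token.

Answer: bravo

Derivation:
Final LEFT:  [hotel, juliet, golf, bravo, india, alpha]
Final RIGHT: [india, foxtrot, alpha, bravo, india, alpha]
i=0: L=hotel=BASE, R=india -> take RIGHT -> india
i=1: L=juliet, R=foxtrot=BASE -> take LEFT -> juliet
i=2: L=golf, R=alpha=BASE -> take LEFT -> golf
i=3: L=bravo R=bravo -> agree -> bravo
i=4: L=india R=india -> agree -> india
i=5: L=alpha R=alpha -> agree -> alpha
Index 3 -> bravo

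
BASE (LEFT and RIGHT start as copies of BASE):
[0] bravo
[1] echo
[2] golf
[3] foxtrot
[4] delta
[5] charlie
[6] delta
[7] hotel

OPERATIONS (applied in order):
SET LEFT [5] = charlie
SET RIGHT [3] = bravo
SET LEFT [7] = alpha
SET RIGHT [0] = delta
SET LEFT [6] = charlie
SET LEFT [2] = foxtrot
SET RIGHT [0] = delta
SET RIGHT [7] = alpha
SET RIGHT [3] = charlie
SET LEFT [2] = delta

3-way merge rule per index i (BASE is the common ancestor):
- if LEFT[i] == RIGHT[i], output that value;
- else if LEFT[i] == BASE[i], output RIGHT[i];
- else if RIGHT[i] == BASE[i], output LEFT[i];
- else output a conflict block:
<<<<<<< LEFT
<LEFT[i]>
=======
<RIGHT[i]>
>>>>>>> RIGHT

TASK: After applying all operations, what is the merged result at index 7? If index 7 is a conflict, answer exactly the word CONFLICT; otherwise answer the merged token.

Answer: alpha

Derivation:
Final LEFT:  [bravo, echo, delta, foxtrot, delta, charlie, charlie, alpha]
Final RIGHT: [delta, echo, golf, charlie, delta, charlie, delta, alpha]
i=0: L=bravo=BASE, R=delta -> take RIGHT -> delta
i=1: L=echo R=echo -> agree -> echo
i=2: L=delta, R=golf=BASE -> take LEFT -> delta
i=3: L=foxtrot=BASE, R=charlie -> take RIGHT -> charlie
i=4: L=delta R=delta -> agree -> delta
i=5: L=charlie R=charlie -> agree -> charlie
i=6: L=charlie, R=delta=BASE -> take LEFT -> charlie
i=7: L=alpha R=alpha -> agree -> alpha
Index 7 -> alpha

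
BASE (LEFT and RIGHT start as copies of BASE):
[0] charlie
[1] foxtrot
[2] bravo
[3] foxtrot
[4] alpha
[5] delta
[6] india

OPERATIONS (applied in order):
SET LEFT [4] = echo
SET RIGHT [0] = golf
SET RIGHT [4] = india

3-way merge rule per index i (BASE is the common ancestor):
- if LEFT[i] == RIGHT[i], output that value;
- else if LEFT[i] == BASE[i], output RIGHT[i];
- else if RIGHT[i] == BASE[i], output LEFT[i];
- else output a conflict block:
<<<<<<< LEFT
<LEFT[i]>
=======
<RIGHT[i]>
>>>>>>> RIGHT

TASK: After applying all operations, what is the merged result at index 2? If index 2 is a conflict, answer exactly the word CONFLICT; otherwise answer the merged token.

Final LEFT:  [charlie, foxtrot, bravo, foxtrot, echo, delta, india]
Final RIGHT: [golf, foxtrot, bravo, foxtrot, india, delta, india]
i=0: L=charlie=BASE, R=golf -> take RIGHT -> golf
i=1: L=foxtrot R=foxtrot -> agree -> foxtrot
i=2: L=bravo R=bravo -> agree -> bravo
i=3: L=foxtrot R=foxtrot -> agree -> foxtrot
i=4: BASE=alpha L=echo R=india all differ -> CONFLICT
i=5: L=delta R=delta -> agree -> delta
i=6: L=india R=india -> agree -> india
Index 2 -> bravo

Answer: bravo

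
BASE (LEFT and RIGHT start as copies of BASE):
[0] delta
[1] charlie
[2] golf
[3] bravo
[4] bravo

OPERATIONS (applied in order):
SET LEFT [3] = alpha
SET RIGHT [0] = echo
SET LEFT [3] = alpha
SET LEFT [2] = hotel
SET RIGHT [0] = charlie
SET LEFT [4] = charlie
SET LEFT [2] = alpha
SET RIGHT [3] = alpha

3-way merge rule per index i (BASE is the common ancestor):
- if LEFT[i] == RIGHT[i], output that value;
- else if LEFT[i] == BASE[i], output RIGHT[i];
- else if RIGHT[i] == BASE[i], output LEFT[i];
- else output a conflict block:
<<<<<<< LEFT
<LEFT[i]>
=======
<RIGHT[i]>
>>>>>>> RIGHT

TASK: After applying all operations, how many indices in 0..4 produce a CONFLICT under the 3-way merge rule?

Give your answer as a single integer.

Answer: 0

Derivation:
Final LEFT:  [delta, charlie, alpha, alpha, charlie]
Final RIGHT: [charlie, charlie, golf, alpha, bravo]
i=0: L=delta=BASE, R=charlie -> take RIGHT -> charlie
i=1: L=charlie R=charlie -> agree -> charlie
i=2: L=alpha, R=golf=BASE -> take LEFT -> alpha
i=3: L=alpha R=alpha -> agree -> alpha
i=4: L=charlie, R=bravo=BASE -> take LEFT -> charlie
Conflict count: 0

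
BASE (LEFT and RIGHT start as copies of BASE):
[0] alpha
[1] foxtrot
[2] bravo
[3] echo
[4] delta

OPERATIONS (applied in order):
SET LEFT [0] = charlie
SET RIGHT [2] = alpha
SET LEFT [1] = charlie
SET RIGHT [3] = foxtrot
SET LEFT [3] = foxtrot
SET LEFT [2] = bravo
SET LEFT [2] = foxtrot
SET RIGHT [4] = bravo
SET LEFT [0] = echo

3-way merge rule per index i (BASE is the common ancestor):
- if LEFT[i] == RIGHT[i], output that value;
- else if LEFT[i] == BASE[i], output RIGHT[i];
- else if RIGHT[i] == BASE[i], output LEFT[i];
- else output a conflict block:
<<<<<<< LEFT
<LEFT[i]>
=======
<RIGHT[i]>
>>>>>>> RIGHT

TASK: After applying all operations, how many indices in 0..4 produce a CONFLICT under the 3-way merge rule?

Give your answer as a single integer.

Answer: 1

Derivation:
Final LEFT:  [echo, charlie, foxtrot, foxtrot, delta]
Final RIGHT: [alpha, foxtrot, alpha, foxtrot, bravo]
i=0: L=echo, R=alpha=BASE -> take LEFT -> echo
i=1: L=charlie, R=foxtrot=BASE -> take LEFT -> charlie
i=2: BASE=bravo L=foxtrot R=alpha all differ -> CONFLICT
i=3: L=foxtrot R=foxtrot -> agree -> foxtrot
i=4: L=delta=BASE, R=bravo -> take RIGHT -> bravo
Conflict count: 1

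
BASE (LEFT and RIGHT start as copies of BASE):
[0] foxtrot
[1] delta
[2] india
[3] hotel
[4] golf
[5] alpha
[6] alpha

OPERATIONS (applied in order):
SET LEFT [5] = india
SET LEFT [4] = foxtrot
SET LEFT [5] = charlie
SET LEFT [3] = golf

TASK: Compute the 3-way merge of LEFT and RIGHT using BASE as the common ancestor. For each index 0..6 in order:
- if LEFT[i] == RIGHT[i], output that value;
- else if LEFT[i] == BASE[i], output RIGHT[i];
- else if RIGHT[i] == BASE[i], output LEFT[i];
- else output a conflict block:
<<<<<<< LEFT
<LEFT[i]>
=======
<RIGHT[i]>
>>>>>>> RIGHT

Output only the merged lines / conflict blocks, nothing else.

Final LEFT:  [foxtrot, delta, india, golf, foxtrot, charlie, alpha]
Final RIGHT: [foxtrot, delta, india, hotel, golf, alpha, alpha]
i=0: L=foxtrot R=foxtrot -> agree -> foxtrot
i=1: L=delta R=delta -> agree -> delta
i=2: L=india R=india -> agree -> india
i=3: L=golf, R=hotel=BASE -> take LEFT -> golf
i=4: L=foxtrot, R=golf=BASE -> take LEFT -> foxtrot
i=5: L=charlie, R=alpha=BASE -> take LEFT -> charlie
i=6: L=alpha R=alpha -> agree -> alpha

Answer: foxtrot
delta
india
golf
foxtrot
charlie
alpha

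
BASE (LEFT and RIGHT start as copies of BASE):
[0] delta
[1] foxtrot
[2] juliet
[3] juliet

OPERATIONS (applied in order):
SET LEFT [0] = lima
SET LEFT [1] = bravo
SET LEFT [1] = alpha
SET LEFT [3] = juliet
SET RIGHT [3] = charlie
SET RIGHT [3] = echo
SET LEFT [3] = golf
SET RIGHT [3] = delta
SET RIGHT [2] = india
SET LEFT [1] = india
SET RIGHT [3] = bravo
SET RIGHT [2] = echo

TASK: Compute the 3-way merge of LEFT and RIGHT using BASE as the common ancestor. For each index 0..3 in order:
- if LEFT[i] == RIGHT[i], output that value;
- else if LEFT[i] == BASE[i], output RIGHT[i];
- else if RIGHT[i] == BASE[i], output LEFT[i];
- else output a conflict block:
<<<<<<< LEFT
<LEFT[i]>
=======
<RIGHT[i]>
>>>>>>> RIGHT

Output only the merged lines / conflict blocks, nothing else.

Answer: lima
india
echo
<<<<<<< LEFT
golf
=======
bravo
>>>>>>> RIGHT

Derivation:
Final LEFT:  [lima, india, juliet, golf]
Final RIGHT: [delta, foxtrot, echo, bravo]
i=0: L=lima, R=delta=BASE -> take LEFT -> lima
i=1: L=india, R=foxtrot=BASE -> take LEFT -> india
i=2: L=juliet=BASE, R=echo -> take RIGHT -> echo
i=3: BASE=juliet L=golf R=bravo all differ -> CONFLICT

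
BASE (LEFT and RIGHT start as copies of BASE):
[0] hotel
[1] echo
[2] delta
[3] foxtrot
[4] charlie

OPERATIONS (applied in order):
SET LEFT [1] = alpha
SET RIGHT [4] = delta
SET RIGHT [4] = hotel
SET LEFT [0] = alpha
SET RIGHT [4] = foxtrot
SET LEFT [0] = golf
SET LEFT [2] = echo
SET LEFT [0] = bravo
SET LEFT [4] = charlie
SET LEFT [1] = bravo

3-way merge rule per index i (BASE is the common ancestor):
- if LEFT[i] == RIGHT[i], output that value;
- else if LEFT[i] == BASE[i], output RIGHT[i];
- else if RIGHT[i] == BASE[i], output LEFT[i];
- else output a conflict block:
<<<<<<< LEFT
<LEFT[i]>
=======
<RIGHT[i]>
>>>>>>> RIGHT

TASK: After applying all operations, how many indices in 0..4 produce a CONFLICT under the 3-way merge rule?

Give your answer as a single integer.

Answer: 0

Derivation:
Final LEFT:  [bravo, bravo, echo, foxtrot, charlie]
Final RIGHT: [hotel, echo, delta, foxtrot, foxtrot]
i=0: L=bravo, R=hotel=BASE -> take LEFT -> bravo
i=1: L=bravo, R=echo=BASE -> take LEFT -> bravo
i=2: L=echo, R=delta=BASE -> take LEFT -> echo
i=3: L=foxtrot R=foxtrot -> agree -> foxtrot
i=4: L=charlie=BASE, R=foxtrot -> take RIGHT -> foxtrot
Conflict count: 0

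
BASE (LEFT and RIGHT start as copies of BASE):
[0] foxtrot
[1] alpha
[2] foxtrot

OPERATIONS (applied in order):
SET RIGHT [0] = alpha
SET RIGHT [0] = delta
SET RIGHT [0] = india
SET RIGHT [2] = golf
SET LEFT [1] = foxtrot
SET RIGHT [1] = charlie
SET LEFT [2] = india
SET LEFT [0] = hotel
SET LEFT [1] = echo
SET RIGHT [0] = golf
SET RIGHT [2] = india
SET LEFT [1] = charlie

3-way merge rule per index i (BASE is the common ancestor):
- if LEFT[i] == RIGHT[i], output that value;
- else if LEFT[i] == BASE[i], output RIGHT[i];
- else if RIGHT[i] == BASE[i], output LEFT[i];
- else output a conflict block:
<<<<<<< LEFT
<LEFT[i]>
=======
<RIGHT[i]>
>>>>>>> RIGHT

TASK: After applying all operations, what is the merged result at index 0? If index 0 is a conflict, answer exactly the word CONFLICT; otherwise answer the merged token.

Final LEFT:  [hotel, charlie, india]
Final RIGHT: [golf, charlie, india]
i=0: BASE=foxtrot L=hotel R=golf all differ -> CONFLICT
i=1: L=charlie R=charlie -> agree -> charlie
i=2: L=india R=india -> agree -> india
Index 0 -> CONFLICT

Answer: CONFLICT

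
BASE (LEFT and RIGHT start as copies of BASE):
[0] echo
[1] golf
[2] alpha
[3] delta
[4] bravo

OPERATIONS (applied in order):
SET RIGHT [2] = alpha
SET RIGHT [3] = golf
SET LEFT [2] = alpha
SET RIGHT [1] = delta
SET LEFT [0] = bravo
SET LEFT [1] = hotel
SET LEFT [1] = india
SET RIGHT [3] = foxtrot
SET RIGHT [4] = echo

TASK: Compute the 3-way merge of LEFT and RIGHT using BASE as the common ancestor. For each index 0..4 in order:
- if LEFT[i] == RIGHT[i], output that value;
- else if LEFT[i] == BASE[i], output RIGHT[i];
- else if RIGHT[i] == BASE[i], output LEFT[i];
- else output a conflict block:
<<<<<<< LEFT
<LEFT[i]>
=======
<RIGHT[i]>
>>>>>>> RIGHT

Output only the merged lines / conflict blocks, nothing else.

Final LEFT:  [bravo, india, alpha, delta, bravo]
Final RIGHT: [echo, delta, alpha, foxtrot, echo]
i=0: L=bravo, R=echo=BASE -> take LEFT -> bravo
i=1: BASE=golf L=india R=delta all differ -> CONFLICT
i=2: L=alpha R=alpha -> agree -> alpha
i=3: L=delta=BASE, R=foxtrot -> take RIGHT -> foxtrot
i=4: L=bravo=BASE, R=echo -> take RIGHT -> echo

Answer: bravo
<<<<<<< LEFT
india
=======
delta
>>>>>>> RIGHT
alpha
foxtrot
echo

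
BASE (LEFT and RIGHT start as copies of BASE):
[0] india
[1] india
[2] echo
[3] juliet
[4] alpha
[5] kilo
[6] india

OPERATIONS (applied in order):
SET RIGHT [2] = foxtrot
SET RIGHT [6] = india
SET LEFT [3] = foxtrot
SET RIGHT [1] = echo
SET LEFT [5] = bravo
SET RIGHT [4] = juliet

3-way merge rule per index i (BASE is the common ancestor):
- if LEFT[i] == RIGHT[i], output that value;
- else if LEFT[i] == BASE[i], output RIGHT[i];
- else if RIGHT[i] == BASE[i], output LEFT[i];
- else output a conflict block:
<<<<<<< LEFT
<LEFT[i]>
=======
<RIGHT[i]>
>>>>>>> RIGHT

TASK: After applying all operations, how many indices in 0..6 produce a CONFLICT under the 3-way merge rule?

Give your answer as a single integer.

Final LEFT:  [india, india, echo, foxtrot, alpha, bravo, india]
Final RIGHT: [india, echo, foxtrot, juliet, juliet, kilo, india]
i=0: L=india R=india -> agree -> india
i=1: L=india=BASE, R=echo -> take RIGHT -> echo
i=2: L=echo=BASE, R=foxtrot -> take RIGHT -> foxtrot
i=3: L=foxtrot, R=juliet=BASE -> take LEFT -> foxtrot
i=4: L=alpha=BASE, R=juliet -> take RIGHT -> juliet
i=5: L=bravo, R=kilo=BASE -> take LEFT -> bravo
i=6: L=india R=india -> agree -> india
Conflict count: 0

Answer: 0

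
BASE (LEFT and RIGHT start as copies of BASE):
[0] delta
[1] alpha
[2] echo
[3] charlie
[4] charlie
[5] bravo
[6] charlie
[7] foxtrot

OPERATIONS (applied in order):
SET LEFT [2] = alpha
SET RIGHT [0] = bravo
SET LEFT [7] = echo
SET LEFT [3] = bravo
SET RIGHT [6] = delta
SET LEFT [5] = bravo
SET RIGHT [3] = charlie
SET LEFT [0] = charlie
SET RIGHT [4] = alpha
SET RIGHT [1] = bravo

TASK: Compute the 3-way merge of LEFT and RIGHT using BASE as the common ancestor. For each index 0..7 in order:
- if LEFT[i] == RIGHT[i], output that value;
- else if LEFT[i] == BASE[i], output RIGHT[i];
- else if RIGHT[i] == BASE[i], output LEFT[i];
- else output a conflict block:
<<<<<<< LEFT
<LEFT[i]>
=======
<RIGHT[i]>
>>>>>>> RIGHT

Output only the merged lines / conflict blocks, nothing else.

Final LEFT:  [charlie, alpha, alpha, bravo, charlie, bravo, charlie, echo]
Final RIGHT: [bravo, bravo, echo, charlie, alpha, bravo, delta, foxtrot]
i=0: BASE=delta L=charlie R=bravo all differ -> CONFLICT
i=1: L=alpha=BASE, R=bravo -> take RIGHT -> bravo
i=2: L=alpha, R=echo=BASE -> take LEFT -> alpha
i=3: L=bravo, R=charlie=BASE -> take LEFT -> bravo
i=4: L=charlie=BASE, R=alpha -> take RIGHT -> alpha
i=5: L=bravo R=bravo -> agree -> bravo
i=6: L=charlie=BASE, R=delta -> take RIGHT -> delta
i=7: L=echo, R=foxtrot=BASE -> take LEFT -> echo

Answer: <<<<<<< LEFT
charlie
=======
bravo
>>>>>>> RIGHT
bravo
alpha
bravo
alpha
bravo
delta
echo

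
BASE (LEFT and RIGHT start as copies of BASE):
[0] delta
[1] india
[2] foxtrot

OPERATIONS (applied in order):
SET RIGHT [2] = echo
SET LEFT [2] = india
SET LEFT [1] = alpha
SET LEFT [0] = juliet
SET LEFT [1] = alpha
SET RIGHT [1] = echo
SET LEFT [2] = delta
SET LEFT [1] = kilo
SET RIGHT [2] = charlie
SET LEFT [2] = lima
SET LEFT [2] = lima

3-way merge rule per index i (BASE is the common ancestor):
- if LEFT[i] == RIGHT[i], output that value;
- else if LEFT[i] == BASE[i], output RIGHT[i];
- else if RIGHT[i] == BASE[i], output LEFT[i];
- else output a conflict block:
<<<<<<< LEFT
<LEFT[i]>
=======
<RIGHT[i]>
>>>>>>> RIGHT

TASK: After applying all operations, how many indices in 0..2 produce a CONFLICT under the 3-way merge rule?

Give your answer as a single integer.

Final LEFT:  [juliet, kilo, lima]
Final RIGHT: [delta, echo, charlie]
i=0: L=juliet, R=delta=BASE -> take LEFT -> juliet
i=1: BASE=india L=kilo R=echo all differ -> CONFLICT
i=2: BASE=foxtrot L=lima R=charlie all differ -> CONFLICT
Conflict count: 2

Answer: 2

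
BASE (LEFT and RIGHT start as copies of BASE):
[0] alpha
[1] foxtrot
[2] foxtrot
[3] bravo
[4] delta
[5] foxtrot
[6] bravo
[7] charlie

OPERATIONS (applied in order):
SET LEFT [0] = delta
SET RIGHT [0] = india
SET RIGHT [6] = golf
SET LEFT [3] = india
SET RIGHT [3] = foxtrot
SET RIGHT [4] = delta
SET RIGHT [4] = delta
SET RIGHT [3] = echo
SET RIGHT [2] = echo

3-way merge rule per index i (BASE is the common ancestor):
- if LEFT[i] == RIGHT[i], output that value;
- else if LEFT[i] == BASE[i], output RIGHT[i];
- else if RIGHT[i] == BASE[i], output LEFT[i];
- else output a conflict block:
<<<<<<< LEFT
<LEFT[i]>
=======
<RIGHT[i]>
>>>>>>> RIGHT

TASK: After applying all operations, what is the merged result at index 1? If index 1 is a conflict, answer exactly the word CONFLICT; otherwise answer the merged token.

Answer: foxtrot

Derivation:
Final LEFT:  [delta, foxtrot, foxtrot, india, delta, foxtrot, bravo, charlie]
Final RIGHT: [india, foxtrot, echo, echo, delta, foxtrot, golf, charlie]
i=0: BASE=alpha L=delta R=india all differ -> CONFLICT
i=1: L=foxtrot R=foxtrot -> agree -> foxtrot
i=2: L=foxtrot=BASE, R=echo -> take RIGHT -> echo
i=3: BASE=bravo L=india R=echo all differ -> CONFLICT
i=4: L=delta R=delta -> agree -> delta
i=5: L=foxtrot R=foxtrot -> agree -> foxtrot
i=6: L=bravo=BASE, R=golf -> take RIGHT -> golf
i=7: L=charlie R=charlie -> agree -> charlie
Index 1 -> foxtrot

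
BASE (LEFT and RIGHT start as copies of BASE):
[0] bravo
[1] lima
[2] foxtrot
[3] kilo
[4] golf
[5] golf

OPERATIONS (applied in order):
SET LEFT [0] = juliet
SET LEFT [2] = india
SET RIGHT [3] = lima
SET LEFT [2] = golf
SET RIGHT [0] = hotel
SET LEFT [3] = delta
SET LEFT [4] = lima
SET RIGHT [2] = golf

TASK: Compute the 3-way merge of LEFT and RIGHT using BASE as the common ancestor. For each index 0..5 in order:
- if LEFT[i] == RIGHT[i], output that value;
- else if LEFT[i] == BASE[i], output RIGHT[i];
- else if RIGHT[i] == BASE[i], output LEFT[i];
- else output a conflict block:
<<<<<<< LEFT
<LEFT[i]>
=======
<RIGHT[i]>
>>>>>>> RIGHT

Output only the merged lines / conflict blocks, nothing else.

Answer: <<<<<<< LEFT
juliet
=======
hotel
>>>>>>> RIGHT
lima
golf
<<<<<<< LEFT
delta
=======
lima
>>>>>>> RIGHT
lima
golf

Derivation:
Final LEFT:  [juliet, lima, golf, delta, lima, golf]
Final RIGHT: [hotel, lima, golf, lima, golf, golf]
i=0: BASE=bravo L=juliet R=hotel all differ -> CONFLICT
i=1: L=lima R=lima -> agree -> lima
i=2: L=golf R=golf -> agree -> golf
i=3: BASE=kilo L=delta R=lima all differ -> CONFLICT
i=4: L=lima, R=golf=BASE -> take LEFT -> lima
i=5: L=golf R=golf -> agree -> golf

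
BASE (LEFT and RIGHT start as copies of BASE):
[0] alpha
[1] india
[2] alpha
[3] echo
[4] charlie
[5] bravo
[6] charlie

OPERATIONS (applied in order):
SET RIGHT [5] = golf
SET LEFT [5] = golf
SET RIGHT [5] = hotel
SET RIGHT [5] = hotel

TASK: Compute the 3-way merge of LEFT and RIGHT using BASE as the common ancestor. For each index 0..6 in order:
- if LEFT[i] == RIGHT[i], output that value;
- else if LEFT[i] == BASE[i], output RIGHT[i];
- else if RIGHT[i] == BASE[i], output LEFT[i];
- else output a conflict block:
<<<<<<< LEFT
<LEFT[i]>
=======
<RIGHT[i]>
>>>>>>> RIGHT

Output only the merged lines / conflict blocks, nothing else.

Answer: alpha
india
alpha
echo
charlie
<<<<<<< LEFT
golf
=======
hotel
>>>>>>> RIGHT
charlie

Derivation:
Final LEFT:  [alpha, india, alpha, echo, charlie, golf, charlie]
Final RIGHT: [alpha, india, alpha, echo, charlie, hotel, charlie]
i=0: L=alpha R=alpha -> agree -> alpha
i=1: L=india R=india -> agree -> india
i=2: L=alpha R=alpha -> agree -> alpha
i=3: L=echo R=echo -> agree -> echo
i=4: L=charlie R=charlie -> agree -> charlie
i=5: BASE=bravo L=golf R=hotel all differ -> CONFLICT
i=6: L=charlie R=charlie -> agree -> charlie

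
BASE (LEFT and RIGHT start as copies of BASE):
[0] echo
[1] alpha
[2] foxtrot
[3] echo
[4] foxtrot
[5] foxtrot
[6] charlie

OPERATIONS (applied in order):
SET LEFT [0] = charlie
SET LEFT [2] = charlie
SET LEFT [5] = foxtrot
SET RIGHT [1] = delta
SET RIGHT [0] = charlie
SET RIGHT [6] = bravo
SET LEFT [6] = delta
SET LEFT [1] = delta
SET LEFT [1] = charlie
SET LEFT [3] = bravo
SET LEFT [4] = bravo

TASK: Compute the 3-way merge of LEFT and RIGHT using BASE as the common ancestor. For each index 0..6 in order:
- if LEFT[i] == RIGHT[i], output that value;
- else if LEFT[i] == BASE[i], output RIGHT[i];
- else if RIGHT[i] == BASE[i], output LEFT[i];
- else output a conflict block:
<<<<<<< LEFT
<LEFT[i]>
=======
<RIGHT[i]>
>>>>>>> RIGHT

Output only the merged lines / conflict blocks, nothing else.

Answer: charlie
<<<<<<< LEFT
charlie
=======
delta
>>>>>>> RIGHT
charlie
bravo
bravo
foxtrot
<<<<<<< LEFT
delta
=======
bravo
>>>>>>> RIGHT

Derivation:
Final LEFT:  [charlie, charlie, charlie, bravo, bravo, foxtrot, delta]
Final RIGHT: [charlie, delta, foxtrot, echo, foxtrot, foxtrot, bravo]
i=0: L=charlie R=charlie -> agree -> charlie
i=1: BASE=alpha L=charlie R=delta all differ -> CONFLICT
i=2: L=charlie, R=foxtrot=BASE -> take LEFT -> charlie
i=3: L=bravo, R=echo=BASE -> take LEFT -> bravo
i=4: L=bravo, R=foxtrot=BASE -> take LEFT -> bravo
i=5: L=foxtrot R=foxtrot -> agree -> foxtrot
i=6: BASE=charlie L=delta R=bravo all differ -> CONFLICT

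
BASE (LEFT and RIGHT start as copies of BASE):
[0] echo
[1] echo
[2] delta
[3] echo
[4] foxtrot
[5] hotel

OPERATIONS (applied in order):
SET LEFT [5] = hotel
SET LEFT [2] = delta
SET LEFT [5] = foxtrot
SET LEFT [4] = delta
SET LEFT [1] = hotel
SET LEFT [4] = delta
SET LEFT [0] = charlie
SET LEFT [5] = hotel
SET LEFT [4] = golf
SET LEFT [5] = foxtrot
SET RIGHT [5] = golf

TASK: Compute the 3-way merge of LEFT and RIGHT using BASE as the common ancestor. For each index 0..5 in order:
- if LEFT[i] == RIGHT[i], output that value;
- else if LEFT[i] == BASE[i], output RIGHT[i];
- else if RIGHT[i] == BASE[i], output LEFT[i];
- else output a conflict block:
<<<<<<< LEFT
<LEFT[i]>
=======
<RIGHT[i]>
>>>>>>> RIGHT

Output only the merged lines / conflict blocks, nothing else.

Answer: charlie
hotel
delta
echo
golf
<<<<<<< LEFT
foxtrot
=======
golf
>>>>>>> RIGHT

Derivation:
Final LEFT:  [charlie, hotel, delta, echo, golf, foxtrot]
Final RIGHT: [echo, echo, delta, echo, foxtrot, golf]
i=0: L=charlie, R=echo=BASE -> take LEFT -> charlie
i=1: L=hotel, R=echo=BASE -> take LEFT -> hotel
i=2: L=delta R=delta -> agree -> delta
i=3: L=echo R=echo -> agree -> echo
i=4: L=golf, R=foxtrot=BASE -> take LEFT -> golf
i=5: BASE=hotel L=foxtrot R=golf all differ -> CONFLICT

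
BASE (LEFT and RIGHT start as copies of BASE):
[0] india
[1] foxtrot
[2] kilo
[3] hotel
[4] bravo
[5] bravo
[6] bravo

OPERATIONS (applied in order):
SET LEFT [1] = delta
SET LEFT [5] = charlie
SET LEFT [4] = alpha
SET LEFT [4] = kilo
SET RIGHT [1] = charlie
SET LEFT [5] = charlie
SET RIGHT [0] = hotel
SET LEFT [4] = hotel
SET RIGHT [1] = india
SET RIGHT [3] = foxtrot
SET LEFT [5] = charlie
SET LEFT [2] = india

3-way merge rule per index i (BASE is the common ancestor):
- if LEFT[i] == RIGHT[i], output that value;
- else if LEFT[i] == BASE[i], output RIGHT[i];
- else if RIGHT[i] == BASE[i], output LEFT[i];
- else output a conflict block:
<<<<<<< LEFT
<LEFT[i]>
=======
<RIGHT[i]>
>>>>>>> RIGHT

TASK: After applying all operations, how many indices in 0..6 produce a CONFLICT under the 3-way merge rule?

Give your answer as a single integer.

Answer: 1

Derivation:
Final LEFT:  [india, delta, india, hotel, hotel, charlie, bravo]
Final RIGHT: [hotel, india, kilo, foxtrot, bravo, bravo, bravo]
i=0: L=india=BASE, R=hotel -> take RIGHT -> hotel
i=1: BASE=foxtrot L=delta R=india all differ -> CONFLICT
i=2: L=india, R=kilo=BASE -> take LEFT -> india
i=3: L=hotel=BASE, R=foxtrot -> take RIGHT -> foxtrot
i=4: L=hotel, R=bravo=BASE -> take LEFT -> hotel
i=5: L=charlie, R=bravo=BASE -> take LEFT -> charlie
i=6: L=bravo R=bravo -> agree -> bravo
Conflict count: 1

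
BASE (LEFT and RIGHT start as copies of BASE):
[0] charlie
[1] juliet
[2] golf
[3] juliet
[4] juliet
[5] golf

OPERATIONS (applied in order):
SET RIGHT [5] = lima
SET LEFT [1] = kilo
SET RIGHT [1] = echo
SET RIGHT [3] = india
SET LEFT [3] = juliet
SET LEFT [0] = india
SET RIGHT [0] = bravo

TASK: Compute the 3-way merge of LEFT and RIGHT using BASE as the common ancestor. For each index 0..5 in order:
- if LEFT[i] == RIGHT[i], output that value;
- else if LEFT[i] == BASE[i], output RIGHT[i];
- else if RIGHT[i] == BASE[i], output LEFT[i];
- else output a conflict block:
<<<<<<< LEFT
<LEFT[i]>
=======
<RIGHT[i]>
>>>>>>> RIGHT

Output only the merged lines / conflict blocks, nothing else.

Answer: <<<<<<< LEFT
india
=======
bravo
>>>>>>> RIGHT
<<<<<<< LEFT
kilo
=======
echo
>>>>>>> RIGHT
golf
india
juliet
lima

Derivation:
Final LEFT:  [india, kilo, golf, juliet, juliet, golf]
Final RIGHT: [bravo, echo, golf, india, juliet, lima]
i=0: BASE=charlie L=india R=bravo all differ -> CONFLICT
i=1: BASE=juliet L=kilo R=echo all differ -> CONFLICT
i=2: L=golf R=golf -> agree -> golf
i=3: L=juliet=BASE, R=india -> take RIGHT -> india
i=4: L=juliet R=juliet -> agree -> juliet
i=5: L=golf=BASE, R=lima -> take RIGHT -> lima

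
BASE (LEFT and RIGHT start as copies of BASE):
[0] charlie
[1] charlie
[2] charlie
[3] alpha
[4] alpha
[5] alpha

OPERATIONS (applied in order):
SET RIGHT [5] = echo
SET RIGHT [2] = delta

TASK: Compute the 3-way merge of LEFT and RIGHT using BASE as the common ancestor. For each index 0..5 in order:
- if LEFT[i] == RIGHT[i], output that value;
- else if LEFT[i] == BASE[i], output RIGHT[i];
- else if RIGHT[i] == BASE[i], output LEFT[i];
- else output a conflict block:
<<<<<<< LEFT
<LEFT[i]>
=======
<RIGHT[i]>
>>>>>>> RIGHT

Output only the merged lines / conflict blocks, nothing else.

Answer: charlie
charlie
delta
alpha
alpha
echo

Derivation:
Final LEFT:  [charlie, charlie, charlie, alpha, alpha, alpha]
Final RIGHT: [charlie, charlie, delta, alpha, alpha, echo]
i=0: L=charlie R=charlie -> agree -> charlie
i=1: L=charlie R=charlie -> agree -> charlie
i=2: L=charlie=BASE, R=delta -> take RIGHT -> delta
i=3: L=alpha R=alpha -> agree -> alpha
i=4: L=alpha R=alpha -> agree -> alpha
i=5: L=alpha=BASE, R=echo -> take RIGHT -> echo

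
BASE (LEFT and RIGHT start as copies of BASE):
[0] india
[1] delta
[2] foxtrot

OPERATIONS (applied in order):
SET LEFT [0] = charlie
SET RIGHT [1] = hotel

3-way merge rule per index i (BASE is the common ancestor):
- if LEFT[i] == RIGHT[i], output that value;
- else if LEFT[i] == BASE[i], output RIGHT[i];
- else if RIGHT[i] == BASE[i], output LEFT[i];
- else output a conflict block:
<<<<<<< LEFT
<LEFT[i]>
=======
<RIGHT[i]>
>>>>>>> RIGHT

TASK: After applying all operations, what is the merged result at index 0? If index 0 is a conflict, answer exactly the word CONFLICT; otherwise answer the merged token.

Final LEFT:  [charlie, delta, foxtrot]
Final RIGHT: [india, hotel, foxtrot]
i=0: L=charlie, R=india=BASE -> take LEFT -> charlie
i=1: L=delta=BASE, R=hotel -> take RIGHT -> hotel
i=2: L=foxtrot R=foxtrot -> agree -> foxtrot
Index 0 -> charlie

Answer: charlie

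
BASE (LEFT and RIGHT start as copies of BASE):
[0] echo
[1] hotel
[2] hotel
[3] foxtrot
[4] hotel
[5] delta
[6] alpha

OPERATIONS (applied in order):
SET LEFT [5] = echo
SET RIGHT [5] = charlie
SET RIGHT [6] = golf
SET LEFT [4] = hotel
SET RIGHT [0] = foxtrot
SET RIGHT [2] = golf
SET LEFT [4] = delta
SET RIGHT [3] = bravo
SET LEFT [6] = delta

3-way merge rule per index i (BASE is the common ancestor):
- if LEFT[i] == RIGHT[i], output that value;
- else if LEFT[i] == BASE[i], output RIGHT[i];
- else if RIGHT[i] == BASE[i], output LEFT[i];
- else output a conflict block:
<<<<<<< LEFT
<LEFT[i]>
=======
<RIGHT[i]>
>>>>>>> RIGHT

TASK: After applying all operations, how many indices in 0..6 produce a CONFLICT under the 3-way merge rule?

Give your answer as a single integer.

Answer: 2

Derivation:
Final LEFT:  [echo, hotel, hotel, foxtrot, delta, echo, delta]
Final RIGHT: [foxtrot, hotel, golf, bravo, hotel, charlie, golf]
i=0: L=echo=BASE, R=foxtrot -> take RIGHT -> foxtrot
i=1: L=hotel R=hotel -> agree -> hotel
i=2: L=hotel=BASE, R=golf -> take RIGHT -> golf
i=3: L=foxtrot=BASE, R=bravo -> take RIGHT -> bravo
i=4: L=delta, R=hotel=BASE -> take LEFT -> delta
i=5: BASE=delta L=echo R=charlie all differ -> CONFLICT
i=6: BASE=alpha L=delta R=golf all differ -> CONFLICT
Conflict count: 2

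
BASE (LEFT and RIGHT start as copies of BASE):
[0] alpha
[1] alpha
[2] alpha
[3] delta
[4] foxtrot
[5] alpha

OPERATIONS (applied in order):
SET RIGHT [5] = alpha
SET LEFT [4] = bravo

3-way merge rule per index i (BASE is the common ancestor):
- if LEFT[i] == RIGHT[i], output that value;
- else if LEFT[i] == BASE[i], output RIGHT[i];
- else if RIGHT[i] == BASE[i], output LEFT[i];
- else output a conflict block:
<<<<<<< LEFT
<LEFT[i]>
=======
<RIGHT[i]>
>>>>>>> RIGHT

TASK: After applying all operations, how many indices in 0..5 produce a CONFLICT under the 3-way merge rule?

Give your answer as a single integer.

Final LEFT:  [alpha, alpha, alpha, delta, bravo, alpha]
Final RIGHT: [alpha, alpha, alpha, delta, foxtrot, alpha]
i=0: L=alpha R=alpha -> agree -> alpha
i=1: L=alpha R=alpha -> agree -> alpha
i=2: L=alpha R=alpha -> agree -> alpha
i=3: L=delta R=delta -> agree -> delta
i=4: L=bravo, R=foxtrot=BASE -> take LEFT -> bravo
i=5: L=alpha R=alpha -> agree -> alpha
Conflict count: 0

Answer: 0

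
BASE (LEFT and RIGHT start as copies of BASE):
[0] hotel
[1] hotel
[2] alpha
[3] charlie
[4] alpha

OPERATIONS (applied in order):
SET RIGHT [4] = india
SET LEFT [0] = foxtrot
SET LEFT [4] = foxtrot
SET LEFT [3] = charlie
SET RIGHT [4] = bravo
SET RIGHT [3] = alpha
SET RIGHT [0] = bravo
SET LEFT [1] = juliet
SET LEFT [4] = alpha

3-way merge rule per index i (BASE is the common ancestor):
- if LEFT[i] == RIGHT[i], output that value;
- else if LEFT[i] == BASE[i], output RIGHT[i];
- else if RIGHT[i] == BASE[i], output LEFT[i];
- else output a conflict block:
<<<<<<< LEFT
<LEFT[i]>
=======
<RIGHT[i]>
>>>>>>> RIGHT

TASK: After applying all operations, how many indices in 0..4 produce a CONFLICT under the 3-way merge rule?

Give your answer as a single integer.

Final LEFT:  [foxtrot, juliet, alpha, charlie, alpha]
Final RIGHT: [bravo, hotel, alpha, alpha, bravo]
i=0: BASE=hotel L=foxtrot R=bravo all differ -> CONFLICT
i=1: L=juliet, R=hotel=BASE -> take LEFT -> juliet
i=2: L=alpha R=alpha -> agree -> alpha
i=3: L=charlie=BASE, R=alpha -> take RIGHT -> alpha
i=4: L=alpha=BASE, R=bravo -> take RIGHT -> bravo
Conflict count: 1

Answer: 1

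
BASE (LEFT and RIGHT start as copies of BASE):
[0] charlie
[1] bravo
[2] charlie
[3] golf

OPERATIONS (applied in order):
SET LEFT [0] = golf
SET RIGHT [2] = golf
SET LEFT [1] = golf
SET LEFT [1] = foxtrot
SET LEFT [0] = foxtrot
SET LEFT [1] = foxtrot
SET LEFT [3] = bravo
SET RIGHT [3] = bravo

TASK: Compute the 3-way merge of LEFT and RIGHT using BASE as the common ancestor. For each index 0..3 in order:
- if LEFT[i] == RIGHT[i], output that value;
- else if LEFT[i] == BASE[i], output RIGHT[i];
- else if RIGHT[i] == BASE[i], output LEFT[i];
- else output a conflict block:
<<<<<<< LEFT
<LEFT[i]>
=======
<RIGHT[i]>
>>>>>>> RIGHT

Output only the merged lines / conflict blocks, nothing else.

Answer: foxtrot
foxtrot
golf
bravo

Derivation:
Final LEFT:  [foxtrot, foxtrot, charlie, bravo]
Final RIGHT: [charlie, bravo, golf, bravo]
i=0: L=foxtrot, R=charlie=BASE -> take LEFT -> foxtrot
i=1: L=foxtrot, R=bravo=BASE -> take LEFT -> foxtrot
i=2: L=charlie=BASE, R=golf -> take RIGHT -> golf
i=3: L=bravo R=bravo -> agree -> bravo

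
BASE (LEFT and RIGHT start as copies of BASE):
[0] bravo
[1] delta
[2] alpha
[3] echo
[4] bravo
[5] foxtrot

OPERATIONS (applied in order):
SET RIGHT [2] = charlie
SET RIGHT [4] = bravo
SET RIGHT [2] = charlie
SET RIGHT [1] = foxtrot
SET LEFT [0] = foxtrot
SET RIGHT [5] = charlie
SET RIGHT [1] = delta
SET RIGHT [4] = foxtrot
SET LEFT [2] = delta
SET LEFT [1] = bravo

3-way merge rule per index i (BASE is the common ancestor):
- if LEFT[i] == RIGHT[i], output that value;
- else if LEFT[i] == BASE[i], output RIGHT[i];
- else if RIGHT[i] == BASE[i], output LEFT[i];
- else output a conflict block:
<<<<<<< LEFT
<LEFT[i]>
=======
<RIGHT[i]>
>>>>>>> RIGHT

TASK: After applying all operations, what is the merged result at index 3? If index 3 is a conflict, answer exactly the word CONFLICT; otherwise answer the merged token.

Final LEFT:  [foxtrot, bravo, delta, echo, bravo, foxtrot]
Final RIGHT: [bravo, delta, charlie, echo, foxtrot, charlie]
i=0: L=foxtrot, R=bravo=BASE -> take LEFT -> foxtrot
i=1: L=bravo, R=delta=BASE -> take LEFT -> bravo
i=2: BASE=alpha L=delta R=charlie all differ -> CONFLICT
i=3: L=echo R=echo -> agree -> echo
i=4: L=bravo=BASE, R=foxtrot -> take RIGHT -> foxtrot
i=5: L=foxtrot=BASE, R=charlie -> take RIGHT -> charlie
Index 3 -> echo

Answer: echo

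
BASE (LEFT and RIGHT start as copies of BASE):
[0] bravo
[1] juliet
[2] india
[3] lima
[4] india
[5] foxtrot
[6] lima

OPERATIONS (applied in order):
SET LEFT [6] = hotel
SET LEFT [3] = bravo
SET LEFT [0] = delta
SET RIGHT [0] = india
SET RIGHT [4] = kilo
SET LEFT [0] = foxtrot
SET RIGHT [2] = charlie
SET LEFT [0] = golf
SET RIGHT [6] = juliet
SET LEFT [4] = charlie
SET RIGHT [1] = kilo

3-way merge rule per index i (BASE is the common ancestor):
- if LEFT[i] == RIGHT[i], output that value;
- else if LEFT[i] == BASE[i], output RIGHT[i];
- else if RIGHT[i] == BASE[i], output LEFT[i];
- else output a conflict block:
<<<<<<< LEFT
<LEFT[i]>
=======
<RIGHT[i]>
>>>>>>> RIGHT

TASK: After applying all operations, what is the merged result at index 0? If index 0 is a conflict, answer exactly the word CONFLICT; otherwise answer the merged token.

Answer: CONFLICT

Derivation:
Final LEFT:  [golf, juliet, india, bravo, charlie, foxtrot, hotel]
Final RIGHT: [india, kilo, charlie, lima, kilo, foxtrot, juliet]
i=0: BASE=bravo L=golf R=india all differ -> CONFLICT
i=1: L=juliet=BASE, R=kilo -> take RIGHT -> kilo
i=2: L=india=BASE, R=charlie -> take RIGHT -> charlie
i=3: L=bravo, R=lima=BASE -> take LEFT -> bravo
i=4: BASE=india L=charlie R=kilo all differ -> CONFLICT
i=5: L=foxtrot R=foxtrot -> agree -> foxtrot
i=6: BASE=lima L=hotel R=juliet all differ -> CONFLICT
Index 0 -> CONFLICT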